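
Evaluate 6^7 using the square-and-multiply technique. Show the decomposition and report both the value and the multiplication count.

Computing 6^7 by squaring (build up from 6^1; each line after the first costs one multiplication):

6^1 = 6
6^2 = (6^1)^2 = 6^2 = 36
6^3 = 6 * 6^2 = 6 * 36 = 216
6^6 = (6^3)^2 = 216^2 = 46656
6^7 = 6 * 6^6 = 6 * 46656 = 279936

Result: 279936
Multiplications needed: 4 (4 lines after 6^1)

6^7 = 279936. Using exponentiation by squaring, this requires 4 multiplications. The key idea: if the exponent is even, square the half-power; if odd, multiply by the base once.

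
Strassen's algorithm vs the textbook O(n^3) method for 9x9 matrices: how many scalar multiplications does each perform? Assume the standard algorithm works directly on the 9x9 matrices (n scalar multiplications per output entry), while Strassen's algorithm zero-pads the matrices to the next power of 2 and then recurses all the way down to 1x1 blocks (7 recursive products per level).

Matrix multiplication for 9x9 matrices:

Strassen's algorithm requires power-of-2 dimensions. Pad 9x9 to 16x16 (next power of 2).

Standard algorithm: 9^3 = 729 multiplications
Strassen's algorithm: 7^(log2(16)) = 7^4 = 2401 multiplications
Difference: 729 - 2401 = -1672 (Strassen uses MORE here due to padding overhead — for small or just-over-power-of-2 n, padding can outweigh the per-level savings)

Standard: 729 multiplications (9^3). Strassen: 2401 multiplications (7^4, after padding to 16x16). Strassen reduces 8 recursive multiplications to 7 at each level.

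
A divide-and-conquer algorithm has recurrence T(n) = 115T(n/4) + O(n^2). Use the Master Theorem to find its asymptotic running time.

Master Theorem for T(n) = 115T(n/4) + O(n^2):

a = 115, b = 4, c = 2
log_b(a) = log_4(115) = 3.4227

Case 1: c = 2 < log_4(115) = 3.4227
T(n) = O(n^(log_4 115))

For T(n) = 115T(n/4) + O(n^2): log_4(115) = 3.4227. This is Case 1 of the Master Theorem (c < log_b(a), work dominated by leaves), giving O(n^(log_4 115)).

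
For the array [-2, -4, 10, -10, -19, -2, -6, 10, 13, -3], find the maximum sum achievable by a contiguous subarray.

Using Kadane's algorithm on [-2, -4, 10, -10, -19, -2, -6, 10, 13, -3]:

Scanning through the array:
Position 1 (value -4): max_ending_here = -4, max_so_far = -2
Position 2 (value 10): max_ending_here = 10, max_so_far = 10
Position 3 (value -10): max_ending_here = 0, max_so_far = 10
Position 4 (value -19): max_ending_here = -19, max_so_far = 10
Position 5 (value -2): max_ending_here = -2, max_so_far = 10
Position 6 (value -6): max_ending_here = -6, max_so_far = 10
Position 7 (value 10): max_ending_here = 10, max_so_far = 10
Position 8 (value 13): max_ending_here = 23, max_so_far = 23
Position 9 (value -3): max_ending_here = 20, max_so_far = 23

Maximum subarray: [10, 13]
Maximum sum: 23

The maximum subarray is [10, 13] with sum 23. This subarray runs from index 7 to index 8.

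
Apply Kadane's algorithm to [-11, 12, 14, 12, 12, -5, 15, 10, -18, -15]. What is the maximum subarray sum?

Using Kadane's algorithm on [-11, 12, 14, 12, 12, -5, 15, 10, -18, -15]:

Scanning through the array:
Position 1 (value 12): max_ending_here = 12, max_so_far = 12
Position 2 (value 14): max_ending_here = 26, max_so_far = 26
Position 3 (value 12): max_ending_here = 38, max_so_far = 38
Position 4 (value 12): max_ending_here = 50, max_so_far = 50
Position 5 (value -5): max_ending_here = 45, max_so_far = 50
Position 6 (value 15): max_ending_here = 60, max_so_far = 60
Position 7 (value 10): max_ending_here = 70, max_so_far = 70
Position 8 (value -18): max_ending_here = 52, max_so_far = 70
Position 9 (value -15): max_ending_here = 37, max_so_far = 70

Maximum subarray: [12, 14, 12, 12, -5, 15, 10]
Maximum sum: 70

The maximum subarray is [12, 14, 12, 12, -5, 15, 10] with sum 70. This subarray runs from index 1 to index 7.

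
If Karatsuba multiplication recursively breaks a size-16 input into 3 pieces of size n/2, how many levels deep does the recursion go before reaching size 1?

For divide and conquer with division factor 2:

Problem sizes at each level:
Level 0: 16
Level 1: 8
Level 2: 4
Level 3: 2
Level 4: 1

The root is level 0 and the size-1 base case is level 4 (the tree spans levels 0 through 4, i.e. 5 levels counting the root), so the depth is the number of divisions: log_2(16) = 4

The recursion tree depth is log_2(16) = 4. At each level, the problem size is divided by 2, so it takes 4 divisions to reduce to a base case of size 1. The algorithm makes 3 recursive calls at each level.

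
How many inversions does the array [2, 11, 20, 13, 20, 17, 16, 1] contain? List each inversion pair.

Finding inversions in [2, 11, 20, 13, 20, 17, 16, 1]:

(0, 7): arr[0]=2 > arr[7]=1
(1, 7): arr[1]=11 > arr[7]=1
(2, 3): arr[2]=20 > arr[3]=13
(2, 5): arr[2]=20 > arr[5]=17
(2, 6): arr[2]=20 > arr[6]=16
(2, 7): arr[2]=20 > arr[7]=1
(3, 7): arr[3]=13 > arr[7]=1
(4, 5): arr[4]=20 > arr[5]=17
(4, 6): arr[4]=20 > arr[6]=16
(4, 7): arr[4]=20 > arr[7]=1
(5, 6): arr[5]=17 > arr[6]=16
(5, 7): arr[5]=17 > arr[7]=1
(6, 7): arr[6]=16 > arr[7]=1

Total inversions: 13

The array has 13 inversion(s): (0,7), (1,7), (2,3), (2,5), (2,6), (2,7), (3,7), (4,5), (4,6), (4,7), (5,6), (5,7), (6,7). Each pair (i,j) satisfies i < j and arr[i] > arr[j].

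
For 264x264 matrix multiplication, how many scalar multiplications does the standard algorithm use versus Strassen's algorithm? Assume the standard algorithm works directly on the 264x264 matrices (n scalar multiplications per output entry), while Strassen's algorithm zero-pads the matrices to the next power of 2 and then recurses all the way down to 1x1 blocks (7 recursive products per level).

Matrix multiplication for 264x264 matrices:

Strassen's algorithm requires power-of-2 dimensions. Pad 264x264 to 512x512 (next power of 2).

Standard algorithm: 264^3 = 18399744 multiplications
Strassen's algorithm: 7^(log2(512)) = 7^9 = 40353607 multiplications
Difference: 18399744 - 40353607 = -21953863 (Strassen uses MORE here due to padding overhead — for small or just-over-power-of-2 n, padding can outweigh the per-level savings)

Standard: 18399744 multiplications (264^3). Strassen: 40353607 multiplications (7^9, after padding to 512x512). Strassen reduces 8 recursive multiplications to 7 at each level.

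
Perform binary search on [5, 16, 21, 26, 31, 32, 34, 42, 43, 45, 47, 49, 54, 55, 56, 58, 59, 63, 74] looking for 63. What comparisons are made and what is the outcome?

Binary search for 63 in [5, 16, 21, 26, 31, 32, 34, 42, 43, 45, 47, 49, 54, 55, 56, 58, 59, 63, 74]:

lo=0, hi=18, mid=9, arr[mid]=45 -> 45 < 63, search right half
lo=10, hi=18, mid=14, arr[mid]=56 -> 56 < 63, search right half
lo=15, hi=18, mid=16, arr[mid]=59 -> 59 < 63, search right half
lo=17, hi=18, mid=17, arr[mid]=63 -> Found target at index 17!

Binary search finds 63 at index 17 after 4 comparisons. The search repeatedly halves the search space by comparing with the middle element.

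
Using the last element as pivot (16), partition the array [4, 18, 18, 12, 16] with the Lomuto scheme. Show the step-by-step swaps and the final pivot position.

Lomuto partition with pivot = 16:

Initial array: [4, 18, 18, 12, 16]

arr[0]=4 <= 16: swap with position 0, array becomes [4, 18, 18, 12, 16]
arr[1]=18 > 16: no swap
arr[2]=18 > 16: no swap
arr[3]=12 <= 16: swap with position 1, array becomes [4, 12, 18, 18, 16]

Place pivot at position 2: [4, 12, 16, 18, 18]
Pivot position: 2

After partitioning with pivot 16, the array becomes [4, 12, 16, 18, 18]. The pivot is placed at index 2. All elements to the left of the pivot are <= 16, and all elements to the right are > 16.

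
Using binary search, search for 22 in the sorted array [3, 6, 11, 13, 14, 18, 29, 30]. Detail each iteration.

Binary search for 22 in [3, 6, 11, 13, 14, 18, 29, 30]:

lo=0, hi=7, mid=3, arr[mid]=13 -> 13 < 22, search right half
lo=4, hi=7, mid=5, arr[mid]=18 -> 18 < 22, search right half
lo=6, hi=7, mid=6, arr[mid]=29 -> 29 > 22, search left half
lo=6 > hi=5, target 22 not found

Binary search determines that 22 is not in the array after 3 comparisons. The search space was exhausted without finding the target.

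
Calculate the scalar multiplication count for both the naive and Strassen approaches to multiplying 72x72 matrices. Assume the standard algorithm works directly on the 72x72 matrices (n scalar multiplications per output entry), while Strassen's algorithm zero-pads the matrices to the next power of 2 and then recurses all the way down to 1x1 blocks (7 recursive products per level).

Matrix multiplication for 72x72 matrices:

Strassen's algorithm requires power-of-2 dimensions. Pad 72x72 to 128x128 (next power of 2).

Standard algorithm: 72^3 = 373248 multiplications
Strassen's algorithm: 7^(log2(128)) = 7^7 = 823543 multiplications
Difference: 373248 - 823543 = -450295 (Strassen uses MORE here due to padding overhead — for small or just-over-power-of-2 n, padding can outweigh the per-level savings)

Standard: 373248 multiplications (72^3). Strassen: 823543 multiplications (7^7, after padding to 128x128). Strassen reduces 8 recursive multiplications to 7 at each level.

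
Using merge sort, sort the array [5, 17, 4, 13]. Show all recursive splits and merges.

Merge sort trace:

Split: [5, 17, 4, 13] -> [5, 17] and [4, 13]
  Split: [5, 17] -> [5] and [17]
  Merge: [5] + [17] -> [5, 17]
  Split: [4, 13] -> [4] and [13]
  Merge: [4] + [13] -> [4, 13]
Merge: [5, 17] + [4, 13] -> [4, 5, 13, 17]

Final sorted array: [4, 5, 13, 17]

The merge sort proceeds by recursively splitting the array and merging sorted halves.
After all merges, the sorted array is [4, 5, 13, 17].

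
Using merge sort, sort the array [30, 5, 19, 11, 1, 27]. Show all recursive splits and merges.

Merge sort trace:

Split: [30, 5, 19, 11, 1, 27] -> [30, 5, 19] and [11, 1, 27]
  Split: [30, 5, 19] -> [30] and [5, 19]
    Split: [5, 19] -> [5] and [19]
    Merge: [5] + [19] -> [5, 19]
  Merge: [30] + [5, 19] -> [5, 19, 30]
  Split: [11, 1, 27] -> [11] and [1, 27]
    Split: [1, 27] -> [1] and [27]
    Merge: [1] + [27] -> [1, 27]
  Merge: [11] + [1, 27] -> [1, 11, 27]
Merge: [5, 19, 30] + [1, 11, 27] -> [1, 5, 11, 19, 27, 30]

Final sorted array: [1, 5, 11, 19, 27, 30]

The merge sort proceeds by recursively splitting the array and merging sorted halves.
After all merges, the sorted array is [1, 5, 11, 19, 27, 30].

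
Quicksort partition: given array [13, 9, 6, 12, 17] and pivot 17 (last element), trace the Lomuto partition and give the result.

Lomuto partition with pivot = 17:

Initial array: [13, 9, 6, 12, 17]

arr[0]=13 <= 17: swap with position 0, array becomes [13, 9, 6, 12, 17]
arr[1]=9 <= 17: swap with position 1, array becomes [13, 9, 6, 12, 17]
arr[2]=6 <= 17: swap with position 2, array becomes [13, 9, 6, 12, 17]
arr[3]=12 <= 17: swap with position 3, array becomes [13, 9, 6, 12, 17]

Place pivot at position 4: [13, 9, 6, 12, 17]
Pivot position: 4

After partitioning with pivot 17, the array becomes [13, 9, 6, 12, 17]. The pivot is placed at index 4. All elements to the left of the pivot are <= 17, and all elements to the right are > 17.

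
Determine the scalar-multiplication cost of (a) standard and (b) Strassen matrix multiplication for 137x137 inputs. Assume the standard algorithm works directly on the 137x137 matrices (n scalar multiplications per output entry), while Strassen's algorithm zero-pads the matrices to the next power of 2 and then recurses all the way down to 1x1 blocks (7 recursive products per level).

Matrix multiplication for 137x137 matrices:

Strassen's algorithm requires power-of-2 dimensions. Pad 137x137 to 256x256 (next power of 2).

Standard algorithm: 137^3 = 2571353 multiplications
Strassen's algorithm: 7^(log2(256)) = 7^8 = 5764801 multiplications
Difference: 2571353 - 5764801 = -3193448 (Strassen uses MORE here due to padding overhead — for small or just-over-power-of-2 n, padding can outweigh the per-level savings)

Standard: 2571353 multiplications (137^3). Strassen: 5764801 multiplications (7^8, after padding to 256x256). Strassen reduces 8 recursive multiplications to 7 at each level.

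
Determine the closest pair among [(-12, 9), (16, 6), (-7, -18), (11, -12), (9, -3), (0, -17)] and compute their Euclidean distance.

Computing all pairwise distances among 6 points:

d((-12, 9), (16, 6)) = 28.1603
d((-12, 9), (-7, -18)) = 27.4591
d((-12, 9), (11, -12)) = 31.1448
d((-12, 9), (9, -3)) = 24.1868
d((-12, 9), (0, -17)) = 28.6356
d((16, 6), (-7, -18)) = 33.2415
d((16, 6), (11, -12)) = 18.6815
d((16, 6), (9, -3)) = 11.4018
d((16, 6), (0, -17)) = 28.0179
d((-7, -18), (11, -12)) = 18.9737
d((-7, -18), (9, -3)) = 21.9317
d((-7, -18), (0, -17)) = 7.0711 <-- minimum
d((11, -12), (9, -3)) = 9.2195
d((11, -12), (0, -17)) = 12.083
d((9, -3), (0, -17)) = 16.6433

Closest pair: (-7, -18) and (0, -17) with distance 7.0711

The closest pair is (-7, -18) and (0, -17) with Euclidean distance 7.0711. For 6 points, brute-force pairwise comparison is shown above. For large n, the divide-and-conquer algorithm (sort by x, recurse on halves, check the dividing strip) achieves O(n log n).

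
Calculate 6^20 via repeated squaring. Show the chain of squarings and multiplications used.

Computing 6^20 by squaring (build up from 6^1; each line after the first costs one multiplication):

6^1 = 6
6^2 = (6^1)^2 = 6^2 = 36
6^4 = (6^2)^2 = 36^2 = 1296
6^5 = 6 * 6^4 = 6 * 1296 = 7776
6^10 = (6^5)^2 = 7776^2 = 60466176
6^20 = (6^10)^2 = 60466176^2 = 3656158440062976

Result: 3656158440062976
Multiplications needed: 5 (5 lines after 6^1)

6^20 = 3656158440062976. Using exponentiation by squaring, this requires 5 multiplications. The key idea: if the exponent is even, square the half-power; if odd, multiply by the base once.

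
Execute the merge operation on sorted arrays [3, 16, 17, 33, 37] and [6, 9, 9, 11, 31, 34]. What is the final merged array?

Merging process:

Compare 3 vs 6: take 3 from left. Merged: [3]
Compare 16 vs 6: take 6 from right. Merged: [3, 6]
Compare 16 vs 9: take 9 from right. Merged: [3, 6, 9]
Compare 16 vs 9: take 9 from right. Merged: [3, 6, 9, 9]
Compare 16 vs 11: take 11 from right. Merged: [3, 6, 9, 9, 11]
Compare 16 vs 31: take 16 from left. Merged: [3, 6, 9, 9, 11, 16]
Compare 17 vs 31: take 17 from left. Merged: [3, 6, 9, 9, 11, 16, 17]
Compare 33 vs 31: take 31 from right. Merged: [3, 6, 9, 9, 11, 16, 17, 31]
Compare 33 vs 34: take 33 from left. Merged: [3, 6, 9, 9, 11, 16, 17, 31, 33]
Compare 37 vs 34: take 34 from right. Merged: [3, 6, 9, 9, 11, 16, 17, 31, 33, 34]
Append remaining from left: [37]. Merged: [3, 6, 9, 9, 11, 16, 17, 31, 33, 34, 37]

Final merged array: [3, 6, 9, 9, 11, 16, 17, 31, 33, 34, 37]
Total comparisons: 10

The merged array is [3, 6, 9, 9, 11, 16, 17, 31, 33, 34, 37], requiring 10 comparisons. The merge step runs in O(n) time where n is the total number of elements.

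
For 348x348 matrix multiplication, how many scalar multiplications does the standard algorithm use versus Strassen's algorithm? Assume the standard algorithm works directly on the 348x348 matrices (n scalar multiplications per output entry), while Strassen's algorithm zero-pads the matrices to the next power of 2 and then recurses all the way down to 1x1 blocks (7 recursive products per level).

Matrix multiplication for 348x348 matrices:

Strassen's algorithm requires power-of-2 dimensions. Pad 348x348 to 512x512 (next power of 2).

Standard algorithm: 348^3 = 42144192 multiplications
Strassen's algorithm: 7^(log2(512)) = 7^9 = 40353607 multiplications
Savings: 42144192 - 40353607 = 1790585 multiplications

Standard: 42144192 multiplications (348^3). Strassen: 40353607 multiplications (7^9, after padding to 512x512). Strassen reduces 8 recursive multiplications to 7 at each level.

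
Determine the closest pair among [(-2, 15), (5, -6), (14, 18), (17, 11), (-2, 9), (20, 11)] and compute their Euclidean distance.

Computing all pairwise distances among 6 points:

d((-2, 15), (5, -6)) = 22.1359
d((-2, 15), (14, 18)) = 16.2788
d((-2, 15), (17, 11)) = 19.4165
d((-2, 15), (-2, 9)) = 6.0
d((-2, 15), (20, 11)) = 22.3607
d((5, -6), (14, 18)) = 25.632
d((5, -6), (17, 11)) = 20.8087
d((5, -6), (-2, 9)) = 16.5529
d((5, -6), (20, 11)) = 22.6716
d((14, 18), (17, 11)) = 7.6158
d((14, 18), (-2, 9)) = 18.3576
d((14, 18), (20, 11)) = 9.2195
d((17, 11), (-2, 9)) = 19.105
d((17, 11), (20, 11)) = 3.0 <-- minimum
d((-2, 9), (20, 11)) = 22.0907

Closest pair: (17, 11) and (20, 11) with distance 3.0

The closest pair is (17, 11) and (20, 11) with Euclidean distance 3.0. For 6 points, brute-force pairwise comparison is shown above. For large n, the divide-and-conquer algorithm (sort by x, recurse on halves, check the dividing strip) achieves O(n log n).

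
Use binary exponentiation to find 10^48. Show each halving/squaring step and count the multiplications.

Computing 10^48 by squaring (build up from 10^1; each line after the first costs one multiplication):

10^1 = 10
10^2 = (10^1)^2 = 10^2 = 100
10^3 = 10 * 10^2 = 10 * 100 = 1000
10^6 = (10^3)^2 = 1000^2 = 1000000
10^12 = (10^6)^2 = 1000000^2 = 1000000000000
10^24 = (10^12)^2 = 1000000000000^2 = 1000000000000000000000000
10^48 = (10^24)^2 = 1000000000000000000000000^2 = 1000000000000000000000000000000000000000000000000

Result: 1000000000000000000000000000000000000000000000000
Multiplications needed: 6 (6 lines after 10^1)

10^48 = 1000000000000000000000000000000000000000000000000. Using exponentiation by squaring, this requires 6 multiplications. The key idea: if the exponent is even, square the half-power; if odd, multiply by the base once.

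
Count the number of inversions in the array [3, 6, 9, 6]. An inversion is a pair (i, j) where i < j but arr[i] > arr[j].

Finding inversions in [3, 6, 9, 6]:

(2, 3): arr[2]=9 > arr[3]=6

Total inversions: 1

The array has 1 inversion(s): (2,3). Each pair (i,j) satisfies i < j and arr[i] > arr[j].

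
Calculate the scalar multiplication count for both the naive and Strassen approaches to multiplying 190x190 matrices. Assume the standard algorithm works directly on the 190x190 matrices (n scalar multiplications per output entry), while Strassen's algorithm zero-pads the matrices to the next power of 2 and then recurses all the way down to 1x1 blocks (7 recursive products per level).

Matrix multiplication for 190x190 matrices:

Strassen's algorithm requires power-of-2 dimensions. Pad 190x190 to 256x256 (next power of 2).

Standard algorithm: 190^3 = 6859000 multiplications
Strassen's algorithm: 7^(log2(256)) = 7^8 = 5764801 multiplications
Savings: 6859000 - 5764801 = 1094199 multiplications

Standard: 6859000 multiplications (190^3). Strassen: 5764801 multiplications (7^8, after padding to 256x256). Strassen reduces 8 recursive multiplications to 7 at each level.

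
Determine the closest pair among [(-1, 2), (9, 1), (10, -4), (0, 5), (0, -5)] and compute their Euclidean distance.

Computing all pairwise distances among 5 points:

d((-1, 2), (9, 1)) = 10.0499
d((-1, 2), (10, -4)) = 12.53
d((-1, 2), (0, 5)) = 3.1623 <-- minimum
d((-1, 2), (0, -5)) = 7.0711
d((9, 1), (10, -4)) = 5.099
d((9, 1), (0, 5)) = 9.8489
d((9, 1), (0, -5)) = 10.8167
d((10, -4), (0, 5)) = 13.4536
d((10, -4), (0, -5)) = 10.0499
d((0, 5), (0, -5)) = 10.0

Closest pair: (-1, 2) and (0, 5) with distance 3.1623

The closest pair is (-1, 2) and (0, 5) with Euclidean distance 3.1623. For 5 points, brute-force pairwise comparison is shown above. For large n, the divide-and-conquer algorithm (sort by x, recurse on halves, check the dividing strip) achieves O(n log n).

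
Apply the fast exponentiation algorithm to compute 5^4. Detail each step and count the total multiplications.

Computing 5^4 by squaring (build up from 5^1; each line after the first costs one multiplication):

5^1 = 5
5^2 = (5^1)^2 = 5^2 = 25
5^4 = (5^2)^2 = 25^2 = 625

Result: 625
Multiplications needed: 2 (2 lines after 5^1)

5^4 = 625. Using exponentiation by squaring, this requires 2 multiplications. The key idea: if the exponent is even, square the half-power; if odd, multiply by the base once.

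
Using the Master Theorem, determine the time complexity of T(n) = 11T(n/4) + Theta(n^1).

Master Theorem for T(n) = 11T(n/4) + O(n^1):

a = 11, b = 4, c = 1
log_b(a) = log_4(11) = 1.7297

Case 1: c = 1 < log_4(11) = 1.7297
T(n) = O(n^(log_4 11))

For T(n) = 11T(n/4) + O(n^1): log_4(11) = 1.7297. This is Case 1 of the Master Theorem (c < log_b(a), work dominated by leaves), giving O(n^(log_4 11)).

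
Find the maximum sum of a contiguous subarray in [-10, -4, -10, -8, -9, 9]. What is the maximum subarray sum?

Using Kadane's algorithm on [-10, -4, -10, -8, -9, 9]:

Scanning through the array:
Position 1 (value -4): max_ending_here = -4, max_so_far = -4
Position 2 (value -10): max_ending_here = -10, max_so_far = -4
Position 3 (value -8): max_ending_here = -8, max_so_far = -4
Position 4 (value -9): max_ending_here = -9, max_so_far = -4
Position 5 (value 9): max_ending_here = 9, max_so_far = 9

Maximum subarray: [9]
Maximum sum: 9

The maximum subarray is [9] with sum 9. This subarray runs from index 5 to index 5.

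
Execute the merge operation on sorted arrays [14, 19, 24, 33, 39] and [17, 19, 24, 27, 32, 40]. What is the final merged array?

Merging process:

Compare 14 vs 17: take 14 from left. Merged: [14]
Compare 19 vs 17: take 17 from right. Merged: [14, 17]
Compare 19 vs 19: take 19 from left. Merged: [14, 17, 19]
Compare 24 vs 19: take 19 from right. Merged: [14, 17, 19, 19]
Compare 24 vs 24: take 24 from left. Merged: [14, 17, 19, 19, 24]
Compare 33 vs 24: take 24 from right. Merged: [14, 17, 19, 19, 24, 24]
Compare 33 vs 27: take 27 from right. Merged: [14, 17, 19, 19, 24, 24, 27]
Compare 33 vs 32: take 32 from right. Merged: [14, 17, 19, 19, 24, 24, 27, 32]
Compare 33 vs 40: take 33 from left. Merged: [14, 17, 19, 19, 24, 24, 27, 32, 33]
Compare 39 vs 40: take 39 from left. Merged: [14, 17, 19, 19, 24, 24, 27, 32, 33, 39]
Append remaining from right: [40]. Merged: [14, 17, 19, 19, 24, 24, 27, 32, 33, 39, 40]

Final merged array: [14, 17, 19, 19, 24, 24, 27, 32, 33, 39, 40]
Total comparisons: 10

The merged array is [14, 17, 19, 19, 24, 24, 27, 32, 33, 39, 40], requiring 10 comparisons. The merge step runs in O(n) time where n is the total number of elements.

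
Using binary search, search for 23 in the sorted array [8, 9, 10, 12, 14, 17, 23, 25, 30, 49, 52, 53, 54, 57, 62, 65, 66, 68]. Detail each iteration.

Binary search for 23 in [8, 9, 10, 12, 14, 17, 23, 25, 30, 49, 52, 53, 54, 57, 62, 65, 66, 68]:

lo=0, hi=17, mid=8, arr[mid]=30 -> 30 > 23, search left half
lo=0, hi=7, mid=3, arr[mid]=12 -> 12 < 23, search right half
lo=4, hi=7, mid=5, arr[mid]=17 -> 17 < 23, search right half
lo=6, hi=7, mid=6, arr[mid]=23 -> Found target at index 6!

Binary search finds 23 at index 6 after 4 comparisons. The search repeatedly halves the search space by comparing with the middle element.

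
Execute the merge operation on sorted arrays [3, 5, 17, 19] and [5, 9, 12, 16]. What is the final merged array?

Merging process:

Compare 3 vs 5: take 3 from left. Merged: [3]
Compare 5 vs 5: take 5 from left. Merged: [3, 5]
Compare 17 vs 5: take 5 from right. Merged: [3, 5, 5]
Compare 17 vs 9: take 9 from right. Merged: [3, 5, 5, 9]
Compare 17 vs 12: take 12 from right. Merged: [3, 5, 5, 9, 12]
Compare 17 vs 16: take 16 from right. Merged: [3, 5, 5, 9, 12, 16]
Append remaining from left: [17, 19]. Merged: [3, 5, 5, 9, 12, 16, 17, 19]

Final merged array: [3, 5, 5, 9, 12, 16, 17, 19]
Total comparisons: 6

The merged array is [3, 5, 5, 9, 12, 16, 17, 19], requiring 6 comparisons. The merge step runs in O(n) time where n is the total number of elements.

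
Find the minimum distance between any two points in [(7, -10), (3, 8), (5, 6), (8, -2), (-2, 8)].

Computing all pairwise distances among 5 points:

d((7, -10), (3, 8)) = 18.4391
d((7, -10), (5, 6)) = 16.1245
d((7, -10), (8, -2)) = 8.0623
d((7, -10), (-2, 8)) = 20.1246
d((3, 8), (5, 6)) = 2.8284 <-- minimum
d((3, 8), (8, -2)) = 11.1803
d((3, 8), (-2, 8)) = 5.0
d((5, 6), (8, -2)) = 8.544
d((5, 6), (-2, 8)) = 7.2801
d((8, -2), (-2, 8)) = 14.1421

Closest pair: (3, 8) and (5, 6) with distance 2.8284

The closest pair is (3, 8) and (5, 6) with Euclidean distance 2.8284. For 5 points, brute-force pairwise comparison is shown above. For large n, the divide-and-conquer algorithm (sort by x, recurse on halves, check the dividing strip) achieves O(n log n).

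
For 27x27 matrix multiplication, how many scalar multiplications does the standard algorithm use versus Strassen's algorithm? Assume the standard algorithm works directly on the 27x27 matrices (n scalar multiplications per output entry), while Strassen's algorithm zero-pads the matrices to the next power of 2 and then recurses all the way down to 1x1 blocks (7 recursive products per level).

Matrix multiplication for 27x27 matrices:

Strassen's algorithm requires power-of-2 dimensions. Pad 27x27 to 32x32 (next power of 2).

Standard algorithm: 27^3 = 19683 multiplications
Strassen's algorithm: 7^(log2(32)) = 7^5 = 16807 multiplications
Savings: 19683 - 16807 = 2876 multiplications

Standard: 19683 multiplications (27^3). Strassen: 16807 multiplications (7^5, after padding to 32x32). Strassen reduces 8 recursive multiplications to 7 at each level.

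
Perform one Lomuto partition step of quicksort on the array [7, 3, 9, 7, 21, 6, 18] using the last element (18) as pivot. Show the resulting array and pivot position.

Lomuto partition with pivot = 18:

Initial array: [7, 3, 9, 7, 21, 6, 18]

arr[0]=7 <= 18: swap with position 0, array becomes [7, 3, 9, 7, 21, 6, 18]
arr[1]=3 <= 18: swap with position 1, array becomes [7, 3, 9, 7, 21, 6, 18]
arr[2]=9 <= 18: swap with position 2, array becomes [7, 3, 9, 7, 21, 6, 18]
arr[3]=7 <= 18: swap with position 3, array becomes [7, 3, 9, 7, 21, 6, 18]
arr[4]=21 > 18: no swap
arr[5]=6 <= 18: swap with position 4, array becomes [7, 3, 9, 7, 6, 21, 18]

Place pivot at position 5: [7, 3, 9, 7, 6, 18, 21]
Pivot position: 5

After partitioning with pivot 18, the array becomes [7, 3, 9, 7, 6, 18, 21]. The pivot is placed at index 5. All elements to the left of the pivot are <= 18, and all elements to the right are > 18.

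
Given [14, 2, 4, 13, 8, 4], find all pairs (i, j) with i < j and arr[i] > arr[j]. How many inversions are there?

Finding inversions in [14, 2, 4, 13, 8, 4]:

(0, 1): arr[0]=14 > arr[1]=2
(0, 2): arr[0]=14 > arr[2]=4
(0, 3): arr[0]=14 > arr[3]=13
(0, 4): arr[0]=14 > arr[4]=8
(0, 5): arr[0]=14 > arr[5]=4
(3, 4): arr[3]=13 > arr[4]=8
(3, 5): arr[3]=13 > arr[5]=4
(4, 5): arr[4]=8 > arr[5]=4

Total inversions: 8

The array has 8 inversion(s): (0,1), (0,2), (0,3), (0,4), (0,5), (3,4), (3,5), (4,5). Each pair (i,j) satisfies i < j and arr[i] > arr[j].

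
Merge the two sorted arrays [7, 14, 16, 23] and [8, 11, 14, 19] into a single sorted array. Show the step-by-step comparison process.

Merging process:

Compare 7 vs 8: take 7 from left. Merged: [7]
Compare 14 vs 8: take 8 from right. Merged: [7, 8]
Compare 14 vs 11: take 11 from right. Merged: [7, 8, 11]
Compare 14 vs 14: take 14 from left. Merged: [7, 8, 11, 14]
Compare 16 vs 14: take 14 from right. Merged: [7, 8, 11, 14, 14]
Compare 16 vs 19: take 16 from left. Merged: [7, 8, 11, 14, 14, 16]
Compare 23 vs 19: take 19 from right. Merged: [7, 8, 11, 14, 14, 16, 19]
Append remaining from left: [23]. Merged: [7, 8, 11, 14, 14, 16, 19, 23]

Final merged array: [7, 8, 11, 14, 14, 16, 19, 23]
Total comparisons: 7

The merged array is [7, 8, 11, 14, 14, 16, 19, 23], requiring 7 comparisons. The merge step runs in O(n) time where n is the total number of elements.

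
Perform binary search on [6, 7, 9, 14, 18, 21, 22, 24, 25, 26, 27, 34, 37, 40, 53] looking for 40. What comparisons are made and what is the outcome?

Binary search for 40 in [6, 7, 9, 14, 18, 21, 22, 24, 25, 26, 27, 34, 37, 40, 53]:

lo=0, hi=14, mid=7, arr[mid]=24 -> 24 < 40, search right half
lo=8, hi=14, mid=11, arr[mid]=34 -> 34 < 40, search right half
lo=12, hi=14, mid=13, arr[mid]=40 -> Found target at index 13!

Binary search finds 40 at index 13 after 3 comparisons. The search repeatedly halves the search space by comparing with the middle element.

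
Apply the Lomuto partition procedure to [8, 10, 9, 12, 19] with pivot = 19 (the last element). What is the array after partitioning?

Lomuto partition with pivot = 19:

Initial array: [8, 10, 9, 12, 19]

arr[0]=8 <= 19: swap with position 0, array becomes [8, 10, 9, 12, 19]
arr[1]=10 <= 19: swap with position 1, array becomes [8, 10, 9, 12, 19]
arr[2]=9 <= 19: swap with position 2, array becomes [8, 10, 9, 12, 19]
arr[3]=12 <= 19: swap with position 3, array becomes [8, 10, 9, 12, 19]

Place pivot at position 4: [8, 10, 9, 12, 19]
Pivot position: 4

After partitioning with pivot 19, the array becomes [8, 10, 9, 12, 19]. The pivot is placed at index 4. All elements to the left of the pivot are <= 19, and all elements to the right are > 19.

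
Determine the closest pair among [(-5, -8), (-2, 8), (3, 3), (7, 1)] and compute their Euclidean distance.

Computing all pairwise distances among 4 points:

d((-5, -8), (-2, 8)) = 16.2788
d((-5, -8), (3, 3)) = 13.6015
d((-5, -8), (7, 1)) = 15.0
d((-2, 8), (3, 3)) = 7.0711
d((-2, 8), (7, 1)) = 11.4018
d((3, 3), (7, 1)) = 4.4721 <-- minimum

Closest pair: (3, 3) and (7, 1) with distance 4.4721

The closest pair is (3, 3) and (7, 1) with Euclidean distance 4.4721. For 4 points, brute-force pairwise comparison is shown above. For large n, the divide-and-conquer algorithm (sort by x, recurse on halves, check the dividing strip) achieves O(n log n).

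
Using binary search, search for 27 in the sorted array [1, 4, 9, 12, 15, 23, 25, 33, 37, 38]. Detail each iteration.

Binary search for 27 in [1, 4, 9, 12, 15, 23, 25, 33, 37, 38]:

lo=0, hi=9, mid=4, arr[mid]=15 -> 15 < 27, search right half
lo=5, hi=9, mid=7, arr[mid]=33 -> 33 > 27, search left half
lo=5, hi=6, mid=5, arr[mid]=23 -> 23 < 27, search right half
lo=6, hi=6, mid=6, arr[mid]=25 -> 25 < 27, search right half
lo=7 > hi=6, target 27 not found

Binary search determines that 27 is not in the array after 4 comparisons. The search space was exhausted without finding the target.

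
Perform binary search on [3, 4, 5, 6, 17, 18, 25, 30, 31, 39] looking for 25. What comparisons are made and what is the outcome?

Binary search for 25 in [3, 4, 5, 6, 17, 18, 25, 30, 31, 39]:

lo=0, hi=9, mid=4, arr[mid]=17 -> 17 < 25, search right half
lo=5, hi=9, mid=7, arr[mid]=30 -> 30 > 25, search left half
lo=5, hi=6, mid=5, arr[mid]=18 -> 18 < 25, search right half
lo=6, hi=6, mid=6, arr[mid]=25 -> Found target at index 6!

Binary search finds 25 at index 6 after 4 comparisons. The search repeatedly halves the search space by comparing with the middle element.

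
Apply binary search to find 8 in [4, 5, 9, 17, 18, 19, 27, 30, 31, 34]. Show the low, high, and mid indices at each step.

Binary search for 8 in [4, 5, 9, 17, 18, 19, 27, 30, 31, 34]:

lo=0, hi=9, mid=4, arr[mid]=18 -> 18 > 8, search left half
lo=0, hi=3, mid=1, arr[mid]=5 -> 5 < 8, search right half
lo=2, hi=3, mid=2, arr[mid]=9 -> 9 > 8, search left half
lo=2 > hi=1, target 8 not found

Binary search determines that 8 is not in the array after 3 comparisons. The search space was exhausted without finding the target.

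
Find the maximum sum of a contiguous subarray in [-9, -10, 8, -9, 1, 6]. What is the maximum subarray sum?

Using Kadane's algorithm on [-9, -10, 8, -9, 1, 6]:

Scanning through the array:
Position 1 (value -10): max_ending_here = -10, max_so_far = -9
Position 2 (value 8): max_ending_here = 8, max_so_far = 8
Position 3 (value -9): max_ending_here = -1, max_so_far = 8
Position 4 (value 1): max_ending_here = 1, max_so_far = 8
Position 5 (value 6): max_ending_here = 7, max_so_far = 8

Maximum subarray: [8]
Maximum sum: 8

The maximum subarray is [8] with sum 8. This subarray runs from index 2 to index 2.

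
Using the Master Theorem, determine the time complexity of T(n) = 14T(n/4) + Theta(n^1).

Master Theorem for T(n) = 14T(n/4) + O(n^1):

a = 14, b = 4, c = 1
log_b(a) = log_4(14) = 1.9037

Case 1: c = 1 < log_4(14) = 1.9037
T(n) = O(n^(log_4 14))

For T(n) = 14T(n/4) + O(n^1): log_4(14) = 1.9037. This is Case 1 of the Master Theorem (c < log_b(a), work dominated by leaves), giving O(n^(log_4 14)).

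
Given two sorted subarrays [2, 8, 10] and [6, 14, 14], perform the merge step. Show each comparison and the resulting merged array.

Merging process:

Compare 2 vs 6: take 2 from left. Merged: [2]
Compare 8 vs 6: take 6 from right. Merged: [2, 6]
Compare 8 vs 14: take 8 from left. Merged: [2, 6, 8]
Compare 10 vs 14: take 10 from left. Merged: [2, 6, 8, 10]
Append remaining from right: [14, 14]. Merged: [2, 6, 8, 10, 14, 14]

Final merged array: [2, 6, 8, 10, 14, 14]
Total comparisons: 4

The merged array is [2, 6, 8, 10, 14, 14], requiring 4 comparisons. The merge step runs in O(n) time where n is the total number of elements.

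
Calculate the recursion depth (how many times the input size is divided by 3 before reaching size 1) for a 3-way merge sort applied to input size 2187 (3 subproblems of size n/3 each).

For divide and conquer with division factor 3:

Problem sizes at each level:
Level 0: 2187
Level 1: 729
Level 2: 243
Level 3: 81
Level 4: 27
Level 5: 9
Level 6: 3
Level 7: 1

The root is level 0 and the size-1 base case is level 7 (the tree spans levels 0 through 7, i.e. 8 levels counting the root), so the depth is the number of divisions: log_3(2187) = 7

The recursion tree depth is log_3(2187) = 7. At each level, the problem size is divided by 3, so it takes 7 divisions to reduce to a base case of size 1. The algorithm makes 3 recursive calls at each level.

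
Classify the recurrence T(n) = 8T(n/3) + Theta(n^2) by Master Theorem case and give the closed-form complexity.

Master Theorem for T(n) = 8T(n/3) + O(n^2):

a = 8, b = 3, c = 2
log_b(a) = log_3(8) = 1.8928

Case 3: c = 2 > log_3(8) = 1.8928
T(n) = O(n^2) = O(n^2)

For T(n) = 8T(n/3) + O(n^2): log_3(8) = 1.8928. This is Case 3 of the Master Theorem (c > log_b(a), work dominated by root), giving O(n^2).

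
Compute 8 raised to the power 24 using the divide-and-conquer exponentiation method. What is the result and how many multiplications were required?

Computing 8^24 by squaring (build up from 8^1; each line after the first costs one multiplication):

8^1 = 8
8^2 = (8^1)^2 = 8^2 = 64
8^3 = 8 * 8^2 = 8 * 64 = 512
8^6 = (8^3)^2 = 512^2 = 262144
8^12 = (8^6)^2 = 262144^2 = 68719476736
8^24 = (8^12)^2 = 68719476736^2 = 4722366482869645213696

Result: 4722366482869645213696
Multiplications needed: 5 (5 lines after 8^1)

8^24 = 4722366482869645213696. Using exponentiation by squaring, this requires 5 multiplications. The key idea: if the exponent is even, square the half-power; if odd, multiply by the base once.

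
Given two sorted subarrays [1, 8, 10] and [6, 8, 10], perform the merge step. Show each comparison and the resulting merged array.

Merging process:

Compare 1 vs 6: take 1 from left. Merged: [1]
Compare 8 vs 6: take 6 from right. Merged: [1, 6]
Compare 8 vs 8: take 8 from left. Merged: [1, 6, 8]
Compare 10 vs 8: take 8 from right. Merged: [1, 6, 8, 8]
Compare 10 vs 10: take 10 from left. Merged: [1, 6, 8, 8, 10]
Append remaining from right: [10]. Merged: [1, 6, 8, 8, 10, 10]

Final merged array: [1, 6, 8, 8, 10, 10]
Total comparisons: 5

The merged array is [1, 6, 8, 8, 10, 10], requiring 5 comparisons. The merge step runs in O(n) time where n is the total number of elements.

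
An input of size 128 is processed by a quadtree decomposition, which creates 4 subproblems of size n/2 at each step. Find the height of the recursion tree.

For divide and conquer with division factor 2:

Problem sizes at each level:
Level 0: 128
Level 1: 64
Level 2: 32
Level 3: 16
Level 4: 8
Level 5: 4
Level 6: 2
Level 7: 1

The root is level 0 and the size-1 base case is level 7 (the tree spans levels 0 through 7, i.e. 8 levels counting the root), so the depth is the number of divisions: log_2(128) = 7

The recursion tree depth is log_2(128) = 7. At each level, the problem size is divided by 2, so it takes 7 divisions to reduce to a base case of size 1. The algorithm makes 4 recursive calls at each level.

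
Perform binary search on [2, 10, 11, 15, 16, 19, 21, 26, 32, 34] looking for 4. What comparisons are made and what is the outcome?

Binary search for 4 in [2, 10, 11, 15, 16, 19, 21, 26, 32, 34]:

lo=0, hi=9, mid=4, arr[mid]=16 -> 16 > 4, search left half
lo=0, hi=3, mid=1, arr[mid]=10 -> 10 > 4, search left half
lo=0, hi=0, mid=0, arr[mid]=2 -> 2 < 4, search right half
lo=1 > hi=0, target 4 not found

Binary search determines that 4 is not in the array after 3 comparisons. The search space was exhausted without finding the target.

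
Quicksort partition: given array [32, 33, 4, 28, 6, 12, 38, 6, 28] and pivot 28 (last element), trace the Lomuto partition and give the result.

Lomuto partition with pivot = 28:

Initial array: [32, 33, 4, 28, 6, 12, 38, 6, 28]

arr[0]=32 > 28: no swap
arr[1]=33 > 28: no swap
arr[2]=4 <= 28: swap with position 0, array becomes [4, 33, 32, 28, 6, 12, 38, 6, 28]
arr[3]=28 <= 28: swap with position 1, array becomes [4, 28, 32, 33, 6, 12, 38, 6, 28]
arr[4]=6 <= 28: swap with position 2, array becomes [4, 28, 6, 33, 32, 12, 38, 6, 28]
arr[5]=12 <= 28: swap with position 3, array becomes [4, 28, 6, 12, 32, 33, 38, 6, 28]
arr[6]=38 > 28: no swap
arr[7]=6 <= 28: swap with position 4, array becomes [4, 28, 6, 12, 6, 33, 38, 32, 28]

Place pivot at position 5: [4, 28, 6, 12, 6, 28, 38, 32, 33]
Pivot position: 5

After partitioning with pivot 28, the array becomes [4, 28, 6, 12, 6, 28, 38, 32, 33]. The pivot is placed at index 5. All elements to the left of the pivot are <= 28, and all elements to the right are > 28.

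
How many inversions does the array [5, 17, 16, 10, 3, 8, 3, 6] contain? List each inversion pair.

Finding inversions in [5, 17, 16, 10, 3, 8, 3, 6]:

(0, 4): arr[0]=5 > arr[4]=3
(0, 6): arr[0]=5 > arr[6]=3
(1, 2): arr[1]=17 > arr[2]=16
(1, 3): arr[1]=17 > arr[3]=10
(1, 4): arr[1]=17 > arr[4]=3
(1, 5): arr[1]=17 > arr[5]=8
(1, 6): arr[1]=17 > arr[6]=3
(1, 7): arr[1]=17 > arr[7]=6
(2, 3): arr[2]=16 > arr[3]=10
(2, 4): arr[2]=16 > arr[4]=3
(2, 5): arr[2]=16 > arr[5]=8
(2, 6): arr[2]=16 > arr[6]=3
(2, 7): arr[2]=16 > arr[7]=6
(3, 4): arr[3]=10 > arr[4]=3
(3, 5): arr[3]=10 > arr[5]=8
(3, 6): arr[3]=10 > arr[6]=3
(3, 7): arr[3]=10 > arr[7]=6
(5, 6): arr[5]=8 > arr[6]=3
(5, 7): arr[5]=8 > arr[7]=6

Total inversions: 19

The array has 19 inversion(s): (0,4), (0,6), (1,2), (1,3), (1,4), (1,5), (1,6), (1,7), (2,3), (2,4), (2,5), (2,6), (2,7), (3,4), (3,5), (3,6), (3,7), (5,6), (5,7). Each pair (i,j) satisfies i < j and arr[i] > arr[j].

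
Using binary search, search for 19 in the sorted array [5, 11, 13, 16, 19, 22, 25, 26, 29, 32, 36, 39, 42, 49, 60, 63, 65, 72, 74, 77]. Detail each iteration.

Binary search for 19 in [5, 11, 13, 16, 19, 22, 25, 26, 29, 32, 36, 39, 42, 49, 60, 63, 65, 72, 74, 77]:

lo=0, hi=19, mid=9, arr[mid]=32 -> 32 > 19, search left half
lo=0, hi=8, mid=4, arr[mid]=19 -> Found target at index 4!

Binary search finds 19 at index 4 after 2 comparisons. The search repeatedly halves the search space by comparing with the middle element.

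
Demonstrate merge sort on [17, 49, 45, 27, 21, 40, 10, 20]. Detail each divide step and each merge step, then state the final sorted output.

Merge sort trace:

Split: [17, 49, 45, 27, 21, 40, 10, 20] -> [17, 49, 45, 27] and [21, 40, 10, 20]
  Split: [17, 49, 45, 27] -> [17, 49] and [45, 27]
    Split: [17, 49] -> [17] and [49]
    Merge: [17] + [49] -> [17, 49]
    Split: [45, 27] -> [45] and [27]
    Merge: [45] + [27] -> [27, 45]
  Merge: [17, 49] + [27, 45] -> [17, 27, 45, 49]
  Split: [21, 40, 10, 20] -> [21, 40] and [10, 20]
    Split: [21, 40] -> [21] and [40]
    Merge: [21] + [40] -> [21, 40]
    Split: [10, 20] -> [10] and [20]
    Merge: [10] + [20] -> [10, 20]
  Merge: [21, 40] + [10, 20] -> [10, 20, 21, 40]
Merge: [17, 27, 45, 49] + [10, 20, 21, 40] -> [10, 17, 20, 21, 27, 40, 45, 49]

Final sorted array: [10, 17, 20, 21, 27, 40, 45, 49]

The merge sort proceeds by recursively splitting the array and merging sorted halves.
After all merges, the sorted array is [10, 17, 20, 21, 27, 40, 45, 49].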